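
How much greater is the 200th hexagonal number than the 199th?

Consecutive hexagonal numbers differ by 4n − 3: here 4·200 − 3 = 797.

797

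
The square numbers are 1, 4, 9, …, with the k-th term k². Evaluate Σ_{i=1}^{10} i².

Σ_{i=1}^{10} i² = 10·11·21/6 = 385.

385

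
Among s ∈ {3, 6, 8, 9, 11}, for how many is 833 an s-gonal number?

2

s = 3: P(3, 40) = 820 and P(3, 41) = 861; 833 is not s-gonal.
s = 6: P(6, 20) = 780 and P(6, 21) = 861; 833 is not s-gonal.
s = 8: P(8, 17) = 833. ✓
s = 9: P(9, 15) = 750 and P(9, 16) = 856; 833 is not s-gonal.
s = 11: P(11, 14) = 833. ✓
Hits: s ∈ {8, 11} → 2.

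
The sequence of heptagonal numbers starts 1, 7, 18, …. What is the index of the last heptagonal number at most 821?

18

Solve n(5n−3)/2 ≤ 821 for integer n.
n = 18 gives 783 ≤ 821, while n = 19 gives 874 > 821; so the answer is index 18.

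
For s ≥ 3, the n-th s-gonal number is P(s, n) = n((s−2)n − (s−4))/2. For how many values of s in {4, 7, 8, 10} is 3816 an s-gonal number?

1

s = 4: P(4, 61) = 3721 and P(4, 62) = 3844; 3816 is not s-gonal.
s = 7: P(7, 39) = 3744 and P(7, 40) = 3940; 3816 is not s-gonal.
s = 8: P(8, 36) = 3816. ✓
s = 10: P(10, 31) = 3751 and P(10, 32) = 4000; 3816 is not s-gonal.
Hits: s ∈ {8} → 1.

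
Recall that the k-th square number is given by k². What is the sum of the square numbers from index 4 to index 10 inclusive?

371

Σ_{i=4}^{10} i² = 385 − 14 = 371.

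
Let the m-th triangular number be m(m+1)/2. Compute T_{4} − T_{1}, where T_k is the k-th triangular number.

4·5/2 = 10 and 1·2/2 = 1.
Difference: 10 − 1 = 9.

9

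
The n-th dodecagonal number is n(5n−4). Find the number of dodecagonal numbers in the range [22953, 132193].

The n-th dodecagonal number is n(5n−4).
Smallest index with value ≥ 22953: n = 69 (giving 23529).
Largest index with value ≤ 132193: n = 163 (giving 132193).
Indices 69 through 163: 95 terms.

95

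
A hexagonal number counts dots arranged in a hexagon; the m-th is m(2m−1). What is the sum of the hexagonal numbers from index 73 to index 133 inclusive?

1325835

Σ i(2i−1) = 2Σi² − Σi over i = 73..133.
Σi = 8911 − 2628 = 6283 and Σi² = 793079 − 127020 = 666059.
2·666059 − 1·6283 = 1325835.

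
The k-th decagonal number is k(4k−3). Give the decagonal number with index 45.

The 45th decagonal number is n(4n−3) with n = 45.
45·(4·45 − 3) = 45·177 = 7965.

7965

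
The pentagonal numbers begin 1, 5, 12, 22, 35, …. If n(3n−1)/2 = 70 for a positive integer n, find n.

Set n(3n−1)/2 = 70, giving 3n² − n − 140 = 0.
The discriminant is 1 + 24·70 = 1681, and √1681 = 41.
So n = (1 + 41) / 6 = 42/6 = 7.

7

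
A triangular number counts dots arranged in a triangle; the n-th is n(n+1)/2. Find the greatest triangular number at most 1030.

Solve n(n+1)/2 ≤ 1030 for integer n.
n = 44 gives 990 ≤ 1030, while n = 45 gives 1035 > 1030; so the answer is 990.

990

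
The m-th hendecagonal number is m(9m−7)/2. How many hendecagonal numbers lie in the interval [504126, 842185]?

98

The n-th hendecagonal number is n(9n−7)/2.
Smallest index with value ≥ 504126: n = 336 (giving 506856).
Largest index with value ≤ 842185: n = 433 (giving 842185).
Indices 336 through 433: 98 terms.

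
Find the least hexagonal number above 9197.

9453

Solve n(2n−1) > 9197 for integer n.
The largest n with value ≤ 9197 is 68 (since 9180 ≤ 9197 < 9453), so the first above is n = 69, value 9453.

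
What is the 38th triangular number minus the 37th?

Consecutive triangular numbers differ by n: T_{38} − T_{37} = 38.

38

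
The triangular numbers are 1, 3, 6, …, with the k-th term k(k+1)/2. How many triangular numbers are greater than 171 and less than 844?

22

The n-th triangular number is n(n+1)/2.
Smallest index with value > 171: n = 19 (giving 190).
Largest index with value < 844: n = 40 (giving 820).
Indices 19 through 40: 22 terms.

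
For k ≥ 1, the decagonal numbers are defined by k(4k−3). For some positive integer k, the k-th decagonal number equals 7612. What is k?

Set n(4n−3) = 7612, giving 4n² − 3n − 7612 = 0.
The discriminant is 9 + 16·7612 = 121801, and √121801 = 349.
So n = (3 + 349) / 8 = 352/8 = 44.

44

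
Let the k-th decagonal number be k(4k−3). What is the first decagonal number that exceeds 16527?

Solve n(4n−3) > 16527 for integer n.
The largest n with value ≤ 16527 is 64 (since 16192 ≤ 16527 < 16705), so the first above is n = 65, value 16705.

16705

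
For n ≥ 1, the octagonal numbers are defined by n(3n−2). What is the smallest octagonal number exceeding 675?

736

Solve n(3n−2) > 675 for integer n.
The largest n with value ≤ 675 is 15 (since 645 ≤ 675 < 736), so the first above is n = 16, value 736.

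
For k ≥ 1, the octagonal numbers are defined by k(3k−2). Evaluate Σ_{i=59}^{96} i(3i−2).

692531

Σ i(3i−2) = 3Σi² − 2Σi over i = 59..96.
Σi = 4656 − 1711 = 2945 and Σi² = 299536 − 66729 = 232807.
3·232807 − 2·2945 = 692531.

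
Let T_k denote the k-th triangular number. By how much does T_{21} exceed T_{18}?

21·22/2 = 231 and 18·19/2 = 171.
Difference: 231 − 171 = 60.

60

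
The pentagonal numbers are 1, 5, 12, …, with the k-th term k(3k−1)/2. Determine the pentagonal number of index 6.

The 6th pentagonal number is n(3n−1)/2 with n = 6.
6·(3·6 − 1)/2 = 6·17/2 = 51.

51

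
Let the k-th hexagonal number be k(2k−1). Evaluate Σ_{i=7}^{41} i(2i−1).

46620

Σ i(2i−1) = 2Σi² − Σi over i = 7..41.
Σi = 861 − 21 = 840 and Σi² = 23821 − 91 = 23730.
2·23730 − 1·840 = 46620.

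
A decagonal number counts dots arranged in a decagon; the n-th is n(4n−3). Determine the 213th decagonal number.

180837

The 213th decagonal number is n(4n−3) with n = 213.
213·(4·213 − 3) = 213·849 = 180837.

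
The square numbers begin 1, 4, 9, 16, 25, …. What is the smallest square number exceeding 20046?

Solve n² > 20046 for integer n.
The largest n with value ≤ 20046 is 141 (since 19881 ≤ 20046 < 20164), so the first above is n = 142, value 20164.

20164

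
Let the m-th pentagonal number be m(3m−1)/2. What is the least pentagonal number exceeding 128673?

Solve n(3n−1)/2 > 128673 for integer n.
The largest n with value ≤ 128673 is 293 (since 128627 ≤ 128673 < 129507), so the first above is n = 294, value 129507.

129507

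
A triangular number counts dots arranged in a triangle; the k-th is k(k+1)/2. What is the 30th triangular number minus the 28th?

30·31/2 = 465 and 28·29/2 = 406.
Difference: 465 − 406 = 59.

59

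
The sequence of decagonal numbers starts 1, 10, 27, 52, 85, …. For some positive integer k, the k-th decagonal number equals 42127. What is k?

Set n(4n−3) = 42127, giving 4n² − 3n − 42127 = 0.
The discriminant is 9 + 16·42127 = 674041, and √674041 = 821.
So n = (3 + 821) / 8 = 824/8 = 103.
Check: 103·(4·103 − 3) = 42127. ✓

103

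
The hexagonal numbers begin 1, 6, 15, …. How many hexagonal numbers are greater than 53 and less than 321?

7

The n-th hexagonal number is n(2n−1).
Smallest index with value > 53: n = 6 (giving 66).
Largest index with value < 321: n = 12 (giving 276).
Indices 6 through 12: 7 terms.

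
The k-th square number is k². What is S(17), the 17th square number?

289

The 17th square number is n² with n = 17.
17² = 289.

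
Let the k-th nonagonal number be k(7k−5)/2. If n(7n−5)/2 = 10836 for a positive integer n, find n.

Set n(7n−5)/2 = 10836, giving 7n² − 5n − 21672 = 0.
The discriminant is 25 + 56·10836 = 606841, and √606841 = 779.
So n = (5 + 779) / 14 = 784/14 = 56.

56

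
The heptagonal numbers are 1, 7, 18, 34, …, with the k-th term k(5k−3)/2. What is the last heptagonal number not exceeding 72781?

Solve n(5n−3)/2 ≤ 72781 for integer n.
n = 170 gives 71995 ≤ 72781, while n = 171 gives 72846 > 72781; so the answer is 71995.

71995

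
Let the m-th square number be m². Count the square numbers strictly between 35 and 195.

8

The n-th square number is n².
Smallest index with value > 35: n = 6 (giving 36).
Largest index with value < 195: n = 13 (giving 169).
Indices 6 through 13: 8 terms.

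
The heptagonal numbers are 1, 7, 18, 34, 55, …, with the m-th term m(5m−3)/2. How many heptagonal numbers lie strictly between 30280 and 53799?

The n-th heptagonal number is n(5n−3)/2.
Smallest index with value > 30280: n = 111 (giving 30636).
Largest index with value < 53799: n = 146 (giving 53071).
Indices 111 through 146: 36 terms.

36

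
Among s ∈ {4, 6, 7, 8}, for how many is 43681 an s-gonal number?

2

s = 4: P(4, 209) = 43681. ✓
s = 6: P(6, 148) = 43660 and P(6, 149) = 44253; 43681 is not s-gonal.
s = 7: P(7, 132) = 43362 and P(7, 133) = 44023; 43681 is not s-gonal.
s = 8: P(8, 121) = 43681. ✓
Hits: s ∈ {4, 8} → 2.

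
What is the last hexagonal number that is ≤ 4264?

4186

Solve n(2n−1) ≤ 4264 for integer n.
n = 46 gives 4186 ≤ 4264, while n = 47 gives 4371 > 4264; so the answer is 4186.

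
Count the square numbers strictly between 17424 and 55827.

The n-th square number is n².
Smallest index with value > 17424: n = 133 (giving 17689).
Largest index with value < 55827: n = 236 (giving 55696).
Indices 133 through 236: 104 terms.

104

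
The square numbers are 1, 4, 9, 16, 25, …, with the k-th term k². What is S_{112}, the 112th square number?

112² = 12544.

12544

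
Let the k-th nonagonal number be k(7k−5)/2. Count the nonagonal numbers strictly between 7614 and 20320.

The n-th nonagonal number is n(7n−5)/2.
Smallest index with value > 7614: n = 48 (giving 7944).
Largest index with value < 20320: n = 76 (giving 20026).
Indices 48 through 76: 29 terms.

29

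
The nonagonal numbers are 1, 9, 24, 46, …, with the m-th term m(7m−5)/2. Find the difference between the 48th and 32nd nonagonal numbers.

4440

48·(7·48 − 5)/2 = 7944 and 32·(7·32 − 5)/2 = 3504.
Difference: 7944 − 3504 = 4440.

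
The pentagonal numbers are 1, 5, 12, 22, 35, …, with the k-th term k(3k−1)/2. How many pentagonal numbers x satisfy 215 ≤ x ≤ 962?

The n-th pentagonal number is n(3n−1)/2.
Smallest index with value ≥ 215: n = 13 (giving 247).
Largest index with value ≤ 962: n = 25 (giving 925).
Indices 13 through 25: 13 terms.

13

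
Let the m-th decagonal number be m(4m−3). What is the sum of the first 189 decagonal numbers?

9019395

Σ i(4i−3) = 4Σi² − 3Σi over i = 1..189.
Σi = 17955 and Σi² = 2268315.
4·2268315 − 3·17955 = 9019395.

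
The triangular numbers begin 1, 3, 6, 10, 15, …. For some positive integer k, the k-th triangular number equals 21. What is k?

Set n(n+1)/2 = 21, giving n² + n − 42 = 0.
The discriminant is 1 + 8·21 = 169, and √169 = 13.
So n = (-1 + 13) / 2 = 12/2 = 6.
Check: 6·7/2 = 21. ✓

6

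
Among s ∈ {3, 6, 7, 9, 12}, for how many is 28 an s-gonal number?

2

s = 3: P(3, 7) = 28. ✓
s = 6: P(6, 4) = 28. ✓
s = 7: P(7, 3) = 18 and P(7, 4) = 34; 28 is not s-gonal.
s = 9: P(9, 3) = 24 and P(9, 4) = 46; 28 is not s-gonal.
s = 12: P(12, 2) = 12 and P(12, 3) = 33; 28 is not s-gonal.
Hits: s ∈ {3, 6} → 2.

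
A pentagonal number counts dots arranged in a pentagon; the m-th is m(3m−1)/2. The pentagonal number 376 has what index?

Set n(3n−1)/2 = 376, giving 3n² − n − 752 = 0.
The discriminant is 1 + 24·376 = 9025, and √9025 = 95.
So n = (1 + 95) / 6 = 96/6 = 16.

16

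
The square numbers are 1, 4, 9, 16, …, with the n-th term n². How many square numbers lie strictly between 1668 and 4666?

28

The n-th square number is n².
Smallest index with value > 1668: n = 41 (giving 1681).
Largest index with value < 4666: n = 68 (giving 4624).
Indices 41 through 68: 28 terms.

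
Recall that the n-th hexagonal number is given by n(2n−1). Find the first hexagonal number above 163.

Solve n(2n−1) > 163 for integer n.
The largest n with value ≤ 163 is 9 (since 153 ≤ 163 < 190), so the first above is n = 10, value 190.

190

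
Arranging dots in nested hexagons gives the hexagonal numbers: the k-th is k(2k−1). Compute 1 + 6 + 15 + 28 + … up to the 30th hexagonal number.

18445

Σ i(2i−1) = 2Σi² − Σi over i = 1..30.
Σi = 465 and Σi² = 9455.
2·9455 − 1·465 = 18445.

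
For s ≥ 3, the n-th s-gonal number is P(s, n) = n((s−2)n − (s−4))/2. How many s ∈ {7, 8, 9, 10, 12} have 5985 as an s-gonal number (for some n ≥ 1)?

2

s = 7: P(7, 49) = 5929 and P(7, 50) = 6175; 5985 is not s-gonal.
s = 8: P(8, 45) = 5985. ✓
s = 9: P(9, 41) = 5781 and P(9, 42) = 6069; 5985 is not s-gonal.
s = 10: P(10, 39) = 5967 and P(10, 40) = 6280; 5985 is not s-gonal.
s = 12: P(12, 35) = 5985. ✓
Hits: s ∈ {8, 12} → 2.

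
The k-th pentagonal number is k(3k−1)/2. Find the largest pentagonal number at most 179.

176

Solve n(3n−1)/2 ≤ 179 for integer n.
n = 11 gives 176 ≤ 179, while n = 12 gives 210 > 179; so the answer is 176.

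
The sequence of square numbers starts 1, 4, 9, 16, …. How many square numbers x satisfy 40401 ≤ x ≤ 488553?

498

The n-th square number is n².
Smallest index with value ≥ 40401: n = 201 (giving 40401).
Largest index with value ≤ 488553: n = 698 (giving 487204).
Indices 201 through 698: 498 terms.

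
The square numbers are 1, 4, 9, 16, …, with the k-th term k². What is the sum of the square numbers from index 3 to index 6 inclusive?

86

Σ_{i=3}^{6} i² = 91 − 5 = 86.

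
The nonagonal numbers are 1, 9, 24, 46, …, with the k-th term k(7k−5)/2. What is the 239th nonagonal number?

199326

The 239th nonagonal number is n(7n−5)/2 with n = 239.
239·(7·239 − 5)/2 = 239·1668/2 = 239·834 = 199326.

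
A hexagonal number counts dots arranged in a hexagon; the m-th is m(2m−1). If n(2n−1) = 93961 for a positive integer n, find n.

217

Set n(2n−1) = 93961, giving 2n² − n − 93961 = 0.
The discriminant is 1 + 8·93961 = 751689, and √751689 = 867.
So n = (1 + 867) / 4 = 868/4 = 217.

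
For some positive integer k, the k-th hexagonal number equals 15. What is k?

3

Set n(2n−1) = 15, giving 2n² − n − 15 = 0.
The discriminant is 1 + 8·15 = 121, and √121 = 11.
So n = (1 + 11) / 4 = 12/4 = 3.
Check: 3·(2·3 − 1) = 15. ✓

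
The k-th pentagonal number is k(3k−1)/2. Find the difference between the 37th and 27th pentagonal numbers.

955

37·(3·37 − 1)/2 = 2035 and 27·(3·27 − 1)/2 = 1080.
Difference: 2035 − 1080 = 955.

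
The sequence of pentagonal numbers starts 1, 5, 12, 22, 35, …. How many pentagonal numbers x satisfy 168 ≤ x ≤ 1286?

19

The n-th pentagonal number is n(3n−1)/2.
Smallest index with value ≥ 168: n = 11 (giving 176).
Largest index with value ≤ 1286: n = 29 (giving 1247).
Indices 11 through 29: 19 terms.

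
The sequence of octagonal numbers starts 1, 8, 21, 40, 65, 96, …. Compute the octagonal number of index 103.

The 103rd octagonal number is n(3n−2) with n = 103.
103·(3·103 − 2) = 103·307 = 31621.

31621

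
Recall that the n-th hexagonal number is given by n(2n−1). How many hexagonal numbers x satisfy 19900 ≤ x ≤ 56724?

The n-th hexagonal number is n(2n−1).
Smallest index with value ≥ 19900: n = 100 (giving 19900).
Largest index with value ≤ 56724: n = 168 (giving 56280).
Indices 100 through 168: 69 terms.

69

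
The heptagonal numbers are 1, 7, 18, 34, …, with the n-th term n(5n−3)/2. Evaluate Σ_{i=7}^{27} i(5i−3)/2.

Σ i(5i−3)/2 = (5Σi² − 3Σi) / 2 over i = 7..27.
Σi = 378 − 21 = 357 and Σi² = 6930 − 91 = 6839.
(5·6839 − 3·357) / 2 = 33124/2 = 16562.

16562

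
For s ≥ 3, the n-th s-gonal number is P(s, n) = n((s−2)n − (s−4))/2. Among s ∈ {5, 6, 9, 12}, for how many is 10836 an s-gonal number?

s = 5: P(5, 85) = 10795 and P(5, 86) = 11051; 10836 is not s-gonal.
s = 6: P(6, 73) = 10585 and P(6, 74) = 10878; 10836 is not s-gonal.
s = 9: P(9, 56) = 10836. ✓
s = 12: P(12, 46) = 10396 and P(12, 47) = 10857; 10836 is not s-gonal.
Hits: s ∈ {9} → 1.

1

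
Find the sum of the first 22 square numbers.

3795

Σ_{i=1}^{22} i² = 22·23·45/6 = 3795.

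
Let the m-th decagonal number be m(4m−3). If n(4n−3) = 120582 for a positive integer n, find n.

Set n(4n−3) = 120582, giving 4n² − 3n − 120582 = 0.
The discriminant is 9 + 16·120582 = 1929321, and √1929321 = 1389.
So n = (3 + 1389) / 8 = 1392/8 = 174.

174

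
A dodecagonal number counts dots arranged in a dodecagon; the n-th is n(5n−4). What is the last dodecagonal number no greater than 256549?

254476

Solve n(5n−4) ≤ 256549 for integer n.
n = 226 gives 254476 ≤ 256549, while n = 227 gives 256737 > 256549; so the answer is 254476.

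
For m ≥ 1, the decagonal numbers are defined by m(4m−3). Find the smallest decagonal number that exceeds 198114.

Solve n(4n−3) > 198114 for integer n.
The largest n with value ≤ 198114 is 222 (since 196470 ≤ 198114 < 198247), so the first above is n = 223, value 198247.

198247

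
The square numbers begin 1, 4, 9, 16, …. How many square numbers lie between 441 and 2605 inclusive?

31

The n-th square number is n².
Smallest index with value ≥ 441: n = 21 (giving 441).
Largest index with value ≤ 2605: n = 51 (giving 2601).
Indices 21 through 51: 31 terms.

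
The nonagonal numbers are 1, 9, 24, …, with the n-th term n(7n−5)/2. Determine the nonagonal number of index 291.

295656

The 291st nonagonal number is n(7n−5)/2 with n = 291.
291·(7·291 − 5)/2 = 291·2032/2 = 291·1016 = 295656.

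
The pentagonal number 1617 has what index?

33

Set n(3n−1)/2 = 1617, giving 3n² − n − 3234 = 0.
The discriminant is 1 + 24·1617 = 38809, and √38809 = 197.
So n = (1 + 197) / 6 = 198/6 = 33.
Check: 33·(3·33 − 1)/2 = 1617. ✓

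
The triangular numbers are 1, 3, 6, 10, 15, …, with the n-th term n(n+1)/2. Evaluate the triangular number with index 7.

28

The 7th triangular number is n(n+1)/2 with n = 7.
7·8/2 = 56/2 = 28.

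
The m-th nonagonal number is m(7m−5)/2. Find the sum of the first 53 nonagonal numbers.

175059

Σ i(7i−5)/2 = (7Σi² − 5Σi) / 2 over i = 1..53.
Σi = 1431 and Σi² = 51039.
(7·51039 − 5·1431) / 2 = 350118/2 = 175059.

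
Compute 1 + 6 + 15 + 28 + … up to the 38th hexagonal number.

37297

Σ i(2i−1) = 2Σi² − Σi over i = 1..38.
Σi = 741 and Σi² = 19019.
2·19019 − 1·741 = 37297.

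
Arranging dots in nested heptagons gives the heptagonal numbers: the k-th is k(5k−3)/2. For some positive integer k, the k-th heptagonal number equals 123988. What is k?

223

Set n(5n−3)/2 = 123988, giving 5n² − 3n − 247976 = 0.
So n = (3 + 2227) / 10 = 2230/10 = 223.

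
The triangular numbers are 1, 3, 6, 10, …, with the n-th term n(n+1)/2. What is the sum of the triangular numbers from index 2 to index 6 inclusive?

Σ i(i+1)/2 = (Σi² + Σi) / 2 over i = 2..6.
Σi = 21 − 1 = 20 and Σi² = 91 − 1 = 90.
(1·90 + 1·20) / 2 = 110/2 = 55.

55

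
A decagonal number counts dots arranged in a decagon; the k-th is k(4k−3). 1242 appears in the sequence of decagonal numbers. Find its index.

18

Set n(4n−3) = 1242, giving 4n² − 3n − 1242 = 0.
The discriminant is 9 + 16·1242 = 19881, and √19881 = 141.
So n = (3 + 141) / 8 = 144/8 = 18.
Check: 18·(4·18 − 3) = 1242. ✓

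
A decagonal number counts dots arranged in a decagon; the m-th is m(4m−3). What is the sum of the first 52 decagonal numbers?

188786

Σ i(4i−3) = 4Σi² − 3Σi over i = 1..52.
Σi = 1378 and Σi² = 48230.
4·48230 − 3·1378 = 188786.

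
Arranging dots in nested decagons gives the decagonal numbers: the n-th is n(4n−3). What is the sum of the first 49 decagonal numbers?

158025

Σ i(4i−3) = 4Σi² − 3Σi over i = 1..49.
Σi = 1225 and Σi² = 40425.
4·40425 − 3·1225 = 158025.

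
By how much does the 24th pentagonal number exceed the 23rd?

Consecutive pentagonal numbers differ by 3n − 2: here 3·24 − 2 = 70.

70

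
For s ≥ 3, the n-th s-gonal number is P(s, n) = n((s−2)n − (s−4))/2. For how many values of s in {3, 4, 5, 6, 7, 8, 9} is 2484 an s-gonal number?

1

s = 3: P(3, 69) = 2415 and P(3, 70) = 2485; 2484 is not s-gonal.
s = 4: P(4, 49) = 2401 and P(4, 50) = 2500; 2484 is not s-gonal.
s = 5: P(5, 40) = 2380 and P(5, 41) = 2501; 2484 is not s-gonal.
s = 6: P(6, 35) = 2415 and P(6, 36) = 2556; 2484 is not s-gonal.
s = 7: P(7, 31) = 2356 and P(7, 32) = 2512; 2484 is not s-gonal.
s = 8: P(8, 29) = 2465 and P(8, 30) = 2640; 2484 is not s-gonal.
s = 9: P(9, 27) = 2484. ✓
Hits: s ∈ {9} → 1.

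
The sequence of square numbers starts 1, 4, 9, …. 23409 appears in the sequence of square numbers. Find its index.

We need n² = 23409, so n = √23409 = 153.

153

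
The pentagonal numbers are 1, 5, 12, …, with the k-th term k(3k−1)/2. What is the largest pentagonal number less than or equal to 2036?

Solve n(3n−1)/2 ≤ 2036 for integer n.
n = 37 gives 2035 ≤ 2036, while n = 38 gives 2147 > 2036; so the answer is 2035.

2035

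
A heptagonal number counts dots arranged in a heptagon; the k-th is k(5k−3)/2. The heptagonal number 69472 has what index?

Set n(5n−3)/2 = 69472, giving 5n² − 3n − 138944 = 0.
The discriminant is 9 + 40·69472 = 2778889, and √2778889 = 1667.
So n = (3 + 1667) / 10 = 1670/10 = 167.

167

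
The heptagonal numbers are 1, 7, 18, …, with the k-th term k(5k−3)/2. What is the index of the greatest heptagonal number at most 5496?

Solve n(5n−3)/2 ≤ 5496 for integer n.
n = 47 gives 5452 ≤ 5496, while n = 48 gives 5688 > 5496; so the answer is index 47.

47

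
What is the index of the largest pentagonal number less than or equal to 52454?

Solve n(3n−1)/2 ≤ 52454 for integer n.
n = 187 gives 52360 ≤ 52454, while n = 188 gives 52922 > 52454; so the answer is index 187.

187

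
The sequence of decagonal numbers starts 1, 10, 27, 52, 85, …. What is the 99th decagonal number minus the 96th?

2331

99·(4·99 − 3) = 38907 and 96·(4·96 − 3) = 36576.
Difference: 38907 − 36576 = 2331.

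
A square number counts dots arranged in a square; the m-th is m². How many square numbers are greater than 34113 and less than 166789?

224

The n-th square number is n².
Smallest index with value > 34113: n = 185 (giving 34225).
Largest index with value < 166789: n = 408 (giving 166464).
Indices 185 through 408: 224 terms.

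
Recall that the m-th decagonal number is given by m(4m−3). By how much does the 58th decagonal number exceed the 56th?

58·(4·58 − 3) = 13282 and 56·(4·56 − 3) = 12376.
Difference: 13282 − 12376 = 906.

906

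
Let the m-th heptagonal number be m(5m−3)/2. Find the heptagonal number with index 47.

5452

47·(5·47 − 3)/2 = 47·232/2 = 47·116 = 5452.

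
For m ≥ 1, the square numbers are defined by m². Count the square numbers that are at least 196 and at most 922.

The n-th square number is n².
Smallest index with value ≥ 196: n = 14 (giving 196).
Largest index with value ≤ 922: n = 30 (giving 900).
Indices 14 through 30: 17 terms.

17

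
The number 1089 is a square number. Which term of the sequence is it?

33

We need n² = 1089, so n = √1089 = 33.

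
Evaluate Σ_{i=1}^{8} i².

204

Σ_{i=1}^{8} i² = 8·9·17/6 = 204.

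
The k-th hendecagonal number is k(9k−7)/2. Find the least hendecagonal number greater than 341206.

Solve n(9n−7)/2 > 341206 for integer n.
The largest n with value ≤ 341206 is 275 (since 339350 ≤ 341206 < 341826), so the first above is n = 276, value 341826.

341826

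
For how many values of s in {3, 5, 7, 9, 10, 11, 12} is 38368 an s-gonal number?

s = 3: P(3, 276) = 38226 and P(3, 277) = 38503; 38368 is not s-gonal.
s = 5: P(5, 160) = 38320 and P(5, 161) = 38801; 38368 is not s-gonal.
s = 7: P(7, 124) = 38254 and P(7, 125) = 38875; 38368 is not s-gonal.
s = 9: P(9, 105) = 38325 and P(9, 106) = 39061; 38368 is not s-gonal.
s = 10: P(10, 98) = 38122 and P(10, 99) = 38907; 38368 is not s-gonal.
s = 11: P(11, 92) = 37766 and P(11, 93) = 38595; 38368 is not s-gonal.
s = 12: P(12, 88) = 38368. ✓
Hits: s ∈ {12} → 1.

1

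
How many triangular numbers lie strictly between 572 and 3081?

44

The n-th triangular number is n(n+1)/2.
Smallest index with value > 572: n = 34 (giving 595).
Largest index with value < 3081: n = 77 (giving 3003).
Indices 34 through 77: 44 terms.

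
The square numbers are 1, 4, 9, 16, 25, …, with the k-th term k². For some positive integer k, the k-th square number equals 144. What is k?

We need n² = 144, so n = √144 = 12.
Check: 12² = 144. ✓

12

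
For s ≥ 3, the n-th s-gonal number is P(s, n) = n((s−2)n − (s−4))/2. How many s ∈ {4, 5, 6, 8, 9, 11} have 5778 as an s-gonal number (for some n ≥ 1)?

s = 4: P(4, 76) = 5776 and P(4, 77) = 5929; 5778 is not s-gonal.
s = 5: P(5, 62) = 5735 and P(5, 63) = 5922; 5778 is not s-gonal.
s = 6: P(6, 54) = 5778. ✓
s = 8: P(8, 44) = 5720 and P(8, 45) = 5985; 5778 is not s-gonal.
s = 9: P(9, 40) = 5500 and P(9, 41) = 5781; 5778 is not s-gonal.
s = 11: P(11, 36) = 5706 and P(11, 37) = 6031; 5778 is not s-gonal.
Hits: s ∈ {6} → 1.

1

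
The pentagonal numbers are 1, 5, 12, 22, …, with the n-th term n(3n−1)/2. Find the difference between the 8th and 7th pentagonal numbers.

Consecutive pentagonal numbers differ by 3n − 2: here 3·8 − 2 = 22.

22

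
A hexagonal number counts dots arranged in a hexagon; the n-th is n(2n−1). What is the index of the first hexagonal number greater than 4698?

49

Solve n(2n−1) > 4698 for integer n.
The largest n with value ≤ 4698 is 48 (since 4560 ≤ 4698 < 4753), so the first above is n = 49, value 4753.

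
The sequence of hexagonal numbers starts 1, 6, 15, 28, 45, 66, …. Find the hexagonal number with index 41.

The 41st hexagonal number is n(2n−1) with n = 41.
41·(2·41 − 1) = 41·81 = 3321.

3321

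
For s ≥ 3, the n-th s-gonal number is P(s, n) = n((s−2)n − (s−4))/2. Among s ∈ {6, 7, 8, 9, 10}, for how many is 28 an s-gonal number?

1

s = 6: P(6, 4) = 28. ✓
s = 7: P(7, 3) = 18 and P(7, 4) = 34; 28 is not s-gonal.
s = 8: P(8, 3) = 21 and P(8, 4) = 40; 28 is not s-gonal.
s = 9: P(9, 3) = 24 and P(9, 4) = 46; 28 is not s-gonal.
s = 10: P(10, 3) = 27 and P(10, 4) = 52; 28 is not s-gonal.
Hits: s ∈ {6} → 1.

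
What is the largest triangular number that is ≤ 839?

820

Solve n(n+1)/2 ≤ 839 for integer n.
n = 40 gives 820 ≤ 839, while n = 41 gives 861 > 839; so the answer is 820.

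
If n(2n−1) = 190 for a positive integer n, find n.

10

Set n(2n−1) = 190, giving 2n² − n − 190 = 0.
The discriminant is 1 + 8·190 = 1521, and √1521 = 39.
So n = (1 + 39) / 4 = 40/4 = 10.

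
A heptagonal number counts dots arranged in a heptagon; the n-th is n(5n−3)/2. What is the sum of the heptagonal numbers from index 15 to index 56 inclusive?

145516

Σ i(5i−3)/2 = (5Σi² − 3Σi) / 2 over i = 15..56.
Σi = 1596 − 105 = 1491 and Σi² = 60116 − 1015 = 59101.
(5·59101 − 3·1491) / 2 = 291032/2 = 145516.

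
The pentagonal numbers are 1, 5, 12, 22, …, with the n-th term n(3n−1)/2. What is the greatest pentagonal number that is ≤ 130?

117

Solve n(3n−1)/2 ≤ 130 for integer n.
n = 9 gives 117 ≤ 130, while n = 10 gives 145 > 130; so the answer is 117.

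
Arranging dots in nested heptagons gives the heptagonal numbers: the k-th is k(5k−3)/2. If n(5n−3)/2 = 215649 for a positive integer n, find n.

Set n(5n−3)/2 = 215649, giving 5n² − 3n − 431298 = 0.
So n = (3 + 2937) / 10 = 2940/10 = 294.

294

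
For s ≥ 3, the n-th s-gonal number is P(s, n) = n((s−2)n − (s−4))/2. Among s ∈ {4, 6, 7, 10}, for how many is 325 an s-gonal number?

1

s = 4: P(4, 18) = 324 and P(4, 19) = 361; 325 is not s-gonal.
s = 6: P(6, 13) = 325. ✓
s = 7: P(7, 11) = 286 and P(7, 12) = 342; 325 is not s-gonal.
s = 10: P(10, 9) = 297 and P(10, 10) = 370; 325 is not s-gonal.
Hits: s ∈ {6} → 1.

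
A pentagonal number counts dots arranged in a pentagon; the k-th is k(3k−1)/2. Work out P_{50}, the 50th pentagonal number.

3725

The 50th pentagonal number is n(3n−1)/2 with n = 50.
50·(3·50 − 1)/2 = 50·149/2 = 3725.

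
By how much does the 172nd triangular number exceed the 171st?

172

Consecutive triangular numbers differ by n: T_{172} − T_{171} = 172.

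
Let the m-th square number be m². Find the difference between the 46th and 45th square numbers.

91

n² − (n−1)² = 2n − 1, so 46² − 45² = 2·46 − 1 = 91.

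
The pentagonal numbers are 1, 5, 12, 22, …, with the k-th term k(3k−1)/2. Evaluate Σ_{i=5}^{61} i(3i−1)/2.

Σ i(3i−1)/2 = (3Σi² − Σi) / 2 over i = 5..61.
Σi = 1891 − 10 = 1881 and Σi² = 77531 − 30 = 77501.
(3·77501 − 1·1881) / 2 = 230622/2 = 115311.

115311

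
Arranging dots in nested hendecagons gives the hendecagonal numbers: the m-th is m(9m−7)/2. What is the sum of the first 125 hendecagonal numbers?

Σ i(9i−7)/2 = (9Σi² − 7Σi) / 2 over i = 1..125.
Σi = 7875 and Σi² = 658875.
(9·658875 − 7·7875) / 2 = 5874750/2 = 2937375.

2937375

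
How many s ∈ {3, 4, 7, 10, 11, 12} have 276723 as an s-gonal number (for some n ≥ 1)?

s = 3: P(3, 743) = 276396 and P(3, 744) = 277140; 276723 is not s-gonal.
s = 4: P(4, 526) = 276676 and P(4, 527) = 277729; 276723 is not s-gonal.
s = 7: P(7, 333) = 276723. ✓
s = 10: P(10, 263) = 275887 and P(10, 264) = 277992; 276723 is not s-gonal.
s = 11: P(11, 248) = 275900 and P(11, 249) = 278133; 276723 is not s-gonal.
s = 12: P(12, 235) = 275185 and P(12, 236) = 277536; 276723 is not s-gonal.
Hits: s ∈ {7} → 1.

1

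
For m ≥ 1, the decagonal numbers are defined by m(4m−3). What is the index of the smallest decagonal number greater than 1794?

22

Solve n(4n−3) > 1794 for integer n.
The largest n with value ≤ 1794 is 21 (since 1701 ≤ 1794 < 1870), so the first above is n = 22, value 1870.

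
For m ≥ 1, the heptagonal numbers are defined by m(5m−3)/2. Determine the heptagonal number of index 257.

257·(5·257 − 3)/2 = 257·1282/2 = 257·641 = 164737.

164737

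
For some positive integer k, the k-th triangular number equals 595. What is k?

34

Set n(n+1)/2 = 595, giving n² + n − 1190 = 0.
The discriminant is 1 + 8·595 = 4761, and √4761 = 69.
So n = (-1 + 69) / 2 = 68/2 = 34.
Check: 34·35/2 = 595. ✓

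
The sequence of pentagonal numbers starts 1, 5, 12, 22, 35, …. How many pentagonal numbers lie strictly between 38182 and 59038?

The n-th pentagonal number is n(3n−1)/2.
Smallest index with value > 38182: n = 160 (giving 38320).
Largest index with value < 59038: n = 198 (giving 58707).
Indices 160 through 198: 39 terms.

39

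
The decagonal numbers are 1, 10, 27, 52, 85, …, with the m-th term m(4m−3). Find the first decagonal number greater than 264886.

Solve n(4n−3) > 264886 for integer n.
The largest n with value ≤ 264886 is 257 (since 263425 ≤ 264886 < 265482), so the first above is n = 258, value 265482.

265482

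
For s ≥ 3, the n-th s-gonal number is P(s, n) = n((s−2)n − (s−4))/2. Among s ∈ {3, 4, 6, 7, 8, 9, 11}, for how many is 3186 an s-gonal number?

s = 3: P(3, 79) = 3160 and P(3, 80) = 3240; 3186 is not s-gonal.
s = 4: P(4, 56) = 3136 and P(4, 57) = 3249; 3186 is not s-gonal.
s = 6: P(6, 40) = 3160 and P(6, 41) = 3321; 3186 is not s-gonal.
s = 7: P(7, 36) = 3186. ✓
s = 8: P(8, 32) = 3008 and P(8, 33) = 3201; 3186 is not s-gonal.
s = 9: P(9, 30) = 3075 and P(9, 31) = 3286; 3186 is not s-gonal.
s = 11: P(11, 27) = 3186. ✓
Hits: s ∈ {7, 11} → 2.

2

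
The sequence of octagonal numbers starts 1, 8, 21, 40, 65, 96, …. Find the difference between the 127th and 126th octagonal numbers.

757

Consecutive octagonal numbers differ by 6n − 5: here 6·127 − 5 = 757.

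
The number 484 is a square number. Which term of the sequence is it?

22

We need n² = 484, so n = √484 = 22.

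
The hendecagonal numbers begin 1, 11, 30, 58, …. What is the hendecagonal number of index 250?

280375

250·(9·250 − 7)/2 = 250·2243/2 = 280375.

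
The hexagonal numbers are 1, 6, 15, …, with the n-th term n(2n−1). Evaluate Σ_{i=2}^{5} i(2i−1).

Σ i(2i−1) = 2Σi² − Σi over i = 2..5.
Σi = 15 − 1 = 14 and Σi² = 55 − 1 = 54.
2·54 − 1·14 = 94.

94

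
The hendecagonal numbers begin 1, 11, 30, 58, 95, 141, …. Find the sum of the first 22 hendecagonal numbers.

Σ i(9i−7)/2 = (9Σi² − 7Σi) / 2 over i = 1..22.
Σi = 253 and Σi² = 3795.
(9·3795 − 7·253) / 2 = 32384/2 = 16192.

16192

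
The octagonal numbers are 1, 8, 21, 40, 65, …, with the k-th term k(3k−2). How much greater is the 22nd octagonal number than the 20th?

248

22·(3·22 − 2) = 1408 and 20·(3·20 − 2) = 1160.
Difference: 1408 − 1160 = 248.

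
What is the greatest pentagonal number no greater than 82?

70

Solve n(3n−1)/2 ≤ 82 for integer n.
n = 7 gives 70 ≤ 82, while n = 8 gives 92 > 82; so the answer is 70.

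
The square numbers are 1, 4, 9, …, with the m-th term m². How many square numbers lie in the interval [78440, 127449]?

77

The n-th square number is n².
Smallest index with value ≥ 78440: n = 281 (giving 78961).
Largest index with value ≤ 127449: n = 357 (giving 127449).
Indices 281 through 357: 77 terms.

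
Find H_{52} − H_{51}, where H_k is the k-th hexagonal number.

205

Consecutive hexagonal numbers differ by 4n − 3: here 4·52 − 3 = 205.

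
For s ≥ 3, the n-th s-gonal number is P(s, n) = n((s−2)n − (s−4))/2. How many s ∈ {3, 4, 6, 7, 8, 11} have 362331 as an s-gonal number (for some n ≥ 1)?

1

s = 3: P(3, 850) = 361675 and P(3, 851) = 362526; 362331 is not s-gonal.
s = 4: P(4, 601) = 361201 and P(4, 602) = 362404; 362331 is not s-gonal.
s = 6: P(6, 425) = 360825 and P(6, 426) = 362526; 362331 is not s-gonal.
s = 7: P(7, 381) = 362331. ✓
s = 8: P(8, 347) = 360533 and P(8, 348) = 362616; 362331 is not s-gonal.
s = 11: P(11, 284) = 361958 and P(11, 285) = 364515; 362331 is not s-gonal.
Hits: s ∈ {7} → 1.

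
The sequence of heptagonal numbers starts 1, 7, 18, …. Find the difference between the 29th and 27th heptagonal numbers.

29·(5·29 − 3)/2 = 2059 and 27·(5·27 − 3)/2 = 1782.
Difference: 2059 − 1782 = 277.

277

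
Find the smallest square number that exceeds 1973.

2025

Solve n² > 1973 for integer n.
The largest n with value ≤ 1973 is 44 (since 1936 ≤ 1973 < 2025), so the first above is n = 45, value 2025.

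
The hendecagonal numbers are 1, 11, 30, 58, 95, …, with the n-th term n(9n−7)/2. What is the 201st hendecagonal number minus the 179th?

201·(9·201 − 7)/2 = 181101 and 179·(9·179 − 7)/2 = 143558.
Difference: 181101 − 143558 = 37543.

37543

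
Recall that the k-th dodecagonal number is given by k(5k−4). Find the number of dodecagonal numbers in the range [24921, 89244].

64

The n-th dodecagonal number is n(5n−4).
Smallest index with value ≥ 24921: n = 71 (giving 24921).
Largest index with value ≤ 89244: n = 134 (giving 89244).
Indices 71 through 134: 64 terms.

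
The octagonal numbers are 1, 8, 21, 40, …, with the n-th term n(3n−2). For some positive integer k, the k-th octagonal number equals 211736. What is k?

266

Set n(3n−2) = 211736, giving 3n² − 2n − 211736 = 0.
So n = (2 + 1594) / 6 = 1596/6 = 266.
Check: 266·(3·266 − 2) = 211736. ✓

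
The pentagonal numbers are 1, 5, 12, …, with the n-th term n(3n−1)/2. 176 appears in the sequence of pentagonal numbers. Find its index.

11

Set n(3n−1)/2 = 176, giving 3n² − n − 352 = 0.
The discriminant is 1 + 24·176 = 4225, and √4225 = 65.
So n = (1 + 65) / 6 = 66/6 = 11.
Check: 11·(3·11 − 1)/2 = 176. ✓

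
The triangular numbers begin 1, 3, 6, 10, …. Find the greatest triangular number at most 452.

Solve n(n+1)/2 ≤ 452 for integer n.
n = 29 gives 435 ≤ 452, while n = 30 gives 465 > 452; so the answer is 435.

435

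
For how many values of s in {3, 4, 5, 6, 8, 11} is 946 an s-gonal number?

2

s = 3: P(3, 43) = 946. ✓
s = 4: P(4, 30) = 900 and P(4, 31) = 961; 946 is not s-gonal.
s = 5: P(5, 25) = 925 and P(5, 26) = 1001; 946 is not s-gonal.
s = 6: P(6, 22) = 946. ✓
s = 8: P(8, 18) = 936 and P(8, 19) = 1045; 946 is not s-gonal.
s = 11: P(11, 14) = 833 and P(11, 15) = 960; 946 is not s-gonal.
Hits: s ∈ {3, 6} → 2.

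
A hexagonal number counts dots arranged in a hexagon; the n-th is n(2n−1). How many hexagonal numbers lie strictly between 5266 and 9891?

19

The n-th hexagonal number is n(2n−1).
Smallest index with value > 5266: n = 52 (giving 5356).
Largest index with value < 9891: n = 70 (giving 9730).
Indices 52 through 70: 19 terms.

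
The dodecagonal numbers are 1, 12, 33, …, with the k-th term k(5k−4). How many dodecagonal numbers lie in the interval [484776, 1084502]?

The n-th dodecagonal number is n(5n−4).
Smallest index with value ≥ 484776: n = 312 (giving 485472).
Largest index with value ≤ 1084502: n = 466 (giving 1083916).
Indices 312 through 466: 155 terms.

155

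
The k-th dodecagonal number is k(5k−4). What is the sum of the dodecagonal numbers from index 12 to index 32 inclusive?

52822

Σ i(5i−4) = 5Σi² − 4Σi over i = 12..32.
Σi = 528 − 66 = 462 and Σi² = 11440 − 506 = 10934.
5·10934 − 4·462 = 52822.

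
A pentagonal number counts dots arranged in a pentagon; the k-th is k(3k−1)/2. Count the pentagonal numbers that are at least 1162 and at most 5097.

31

The n-th pentagonal number is n(3n−1)/2.
Smallest index with value ≥ 1162: n = 28 (giving 1162).
Largest index with value ≤ 5097: n = 58 (giving 5017).
Indices 28 through 58: 31 terms.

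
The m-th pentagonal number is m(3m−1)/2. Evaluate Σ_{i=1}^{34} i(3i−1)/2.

Σ i(3i−1)/2 = (3Σi² − Σi) / 2 over i = 1..34.
Σi = 595 and Σi² = 13685.
(3·13685 − 1·595) / 2 = 40460/2 = 20230.

20230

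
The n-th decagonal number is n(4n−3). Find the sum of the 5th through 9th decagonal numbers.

915

Σ i(4i−3) = 4Σi² − 3Σi over i = 5..9.
Σi = 45 − 10 = 35 and Σi² = 285 − 30 = 255.
4·255 − 3·35 = 915.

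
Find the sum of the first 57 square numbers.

Σ_{i=1}^{57} i² = 57·58·115/6 = 63365.

63365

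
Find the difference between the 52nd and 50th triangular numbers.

52·53/2 = 1378 and 50·51/2 = 1275.
Difference: 1378 − 1275 = 103.

103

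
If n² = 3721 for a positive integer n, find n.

61

We need n² = 3721, so n = √3721 = 61.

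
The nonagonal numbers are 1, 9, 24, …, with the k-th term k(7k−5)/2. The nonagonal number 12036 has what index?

Set n(7n−5)/2 = 12036, giving 7n² − 5n − 24072 = 0.
The discriminant is 25 + 56·12036 = 674041, and √674041 = 821.
So n = (5 + 821) / 14 = 826/14 = 59.

59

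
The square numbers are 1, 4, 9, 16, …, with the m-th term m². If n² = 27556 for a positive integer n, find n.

166

We need n² = 27556, so n = √27556 = 166.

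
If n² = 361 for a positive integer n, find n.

19

We need n² = 361, so n = √361 = 19.
Check: 19² = 361. ✓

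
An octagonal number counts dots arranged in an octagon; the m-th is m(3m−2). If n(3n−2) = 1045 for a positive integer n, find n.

19

Set n(3n−2) = 1045, giving 3n² − 2n − 1045 = 0.
The discriminant is 4 + 12·1045 = 12544, and √12544 = 112.
So n = (2 + 112) / 6 = 114/6 = 19.
Check: 19·(3·19 − 2) = 1045. ✓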